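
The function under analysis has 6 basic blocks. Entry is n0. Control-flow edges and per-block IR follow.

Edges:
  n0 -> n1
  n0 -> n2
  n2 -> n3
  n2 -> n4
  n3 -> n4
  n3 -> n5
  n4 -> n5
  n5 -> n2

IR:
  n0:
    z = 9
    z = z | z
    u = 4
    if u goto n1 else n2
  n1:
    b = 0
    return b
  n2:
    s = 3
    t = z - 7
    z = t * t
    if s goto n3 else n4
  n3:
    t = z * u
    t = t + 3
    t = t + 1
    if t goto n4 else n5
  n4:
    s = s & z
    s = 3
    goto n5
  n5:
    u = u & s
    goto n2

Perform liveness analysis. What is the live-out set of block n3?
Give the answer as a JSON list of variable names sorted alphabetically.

def/use:
  n0 def {u,z} use ∅
  n1 def {b} use ∅
  n2 def {s,t,z} use {z}
  n3 def {t} use {u,z}
  n4 def {s} use {s,z}
  n5 def {u} use {s,u}

Live sets:
  n0: in=∅ out={u,z}
  n1: in=∅ out=∅
  n2: in={u,z} out={s,u,z}
  n3: in={s,u,z} out={s,u,z}
  n4: in={s,u,z} out={s,u,z}
  n5: in={s,u,z} out={u,z}

live-out(n3) = ["s", "u", "z"]

Answer: ["s", "u", "z"]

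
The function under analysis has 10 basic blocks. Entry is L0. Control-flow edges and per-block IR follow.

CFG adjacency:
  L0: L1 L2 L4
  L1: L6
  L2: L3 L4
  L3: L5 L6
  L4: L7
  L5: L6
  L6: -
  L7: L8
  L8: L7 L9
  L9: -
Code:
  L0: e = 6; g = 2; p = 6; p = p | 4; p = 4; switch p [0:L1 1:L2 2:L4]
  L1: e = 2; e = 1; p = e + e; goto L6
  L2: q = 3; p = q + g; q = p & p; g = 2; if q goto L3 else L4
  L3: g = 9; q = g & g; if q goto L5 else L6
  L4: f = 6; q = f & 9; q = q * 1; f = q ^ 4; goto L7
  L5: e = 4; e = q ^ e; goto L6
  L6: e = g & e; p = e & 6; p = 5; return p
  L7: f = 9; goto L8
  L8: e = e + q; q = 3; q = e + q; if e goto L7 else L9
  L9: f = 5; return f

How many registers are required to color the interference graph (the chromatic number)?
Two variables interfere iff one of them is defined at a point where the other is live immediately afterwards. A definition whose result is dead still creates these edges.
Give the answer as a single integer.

Answer: 3

Derivation:
def/use:
  L0 def {e,g,p} use ∅
  L1 def {e,p} use ∅
  L2 def {g,p,q} use {g}
  L3 def {g,q} use ∅
  L4 def {f,q} use ∅
  L5 def {e} use {q}
  L6 def {e,p} use {e,g}
  L7 def {f} use ∅
  L8 def {e,q} use {e,q}
  L9 def {f} use ∅

Liveness:
  live L0: ∅→{e,g}
  live L1: {g}→{e,g}
  live L2: {e,g}→{e}
  live L3: {e}→{e,g,q}
  live L4: {e}→{e,q}
  live L5: {g,q}→{e,g}
  live L6: {e,g}→∅
  live L7: {e,q}→{e,q}
  live L8: {e,q}→{e,q}
  live L9: ∅→∅

Interfere edges:
  e↔{f,g,p,q}
  f↔{e,q}
  g↔{e,p,q}
  p↔{e,g}
  q↔{e,f,g}

Colouring:
  {e,f,q} pairwise interfere (3-clique) ⇒ χ ≥ 3
  assign e→c0 f→c1 g→c1 p→c2 q→c2 — no edge inside a register ⇒ χ ≤ 3
  χ = 3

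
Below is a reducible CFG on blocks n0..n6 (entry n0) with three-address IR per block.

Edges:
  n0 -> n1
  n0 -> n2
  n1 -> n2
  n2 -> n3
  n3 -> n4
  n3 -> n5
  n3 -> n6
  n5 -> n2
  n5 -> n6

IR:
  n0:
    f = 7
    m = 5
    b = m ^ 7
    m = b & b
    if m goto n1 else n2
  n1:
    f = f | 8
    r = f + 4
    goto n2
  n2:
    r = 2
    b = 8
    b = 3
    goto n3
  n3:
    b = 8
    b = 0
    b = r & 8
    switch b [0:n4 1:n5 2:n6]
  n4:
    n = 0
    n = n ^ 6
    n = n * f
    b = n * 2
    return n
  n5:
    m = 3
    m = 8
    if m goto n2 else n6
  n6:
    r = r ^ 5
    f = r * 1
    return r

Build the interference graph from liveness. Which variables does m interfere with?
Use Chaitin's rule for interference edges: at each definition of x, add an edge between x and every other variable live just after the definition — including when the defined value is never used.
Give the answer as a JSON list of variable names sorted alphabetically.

Answer: ["f", "r"]

Working:
Block summaries:
  n0: def={b,f,m} ue=∅
  n1: def={f,r} ue={f}
  n2: def={b,r} ue=∅
  n3: def={b} ue={r}
  n4: def={b,n} ue={f}
  n5: def={m} ue=∅
  n6: def={f,r} ue={r}

Backward fixpoint:
  n0: in=∅ out={f}
  n1: in={f} out={f}
  n2: in={f} out={f,r}
  n3: in={f,r} out={f,r}
  n4: in={f} out=∅
  n5: in={f,r} out={f,r}
  n6: in={r} out=∅

Interfere edges:
  b↔{f,n,r}
  f↔{b,m,n,r}
  m↔{f,r}
  n↔{b,f}
  r↔{b,f,m}

N(m) = ["f", "r"]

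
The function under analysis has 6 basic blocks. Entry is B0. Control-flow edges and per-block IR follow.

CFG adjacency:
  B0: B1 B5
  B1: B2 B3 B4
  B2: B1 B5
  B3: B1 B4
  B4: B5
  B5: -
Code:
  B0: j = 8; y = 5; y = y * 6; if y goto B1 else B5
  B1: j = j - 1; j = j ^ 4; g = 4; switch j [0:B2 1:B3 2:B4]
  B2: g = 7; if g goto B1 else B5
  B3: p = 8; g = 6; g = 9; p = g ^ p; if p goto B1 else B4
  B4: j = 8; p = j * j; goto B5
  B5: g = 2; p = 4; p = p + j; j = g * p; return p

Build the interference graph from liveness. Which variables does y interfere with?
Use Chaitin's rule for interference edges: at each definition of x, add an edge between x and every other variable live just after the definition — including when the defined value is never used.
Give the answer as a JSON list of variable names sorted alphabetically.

Answer: ["j"]

Analysis:
Per-block:
  B0 def {j,y} use ∅
  B1 def {g,j} use {j}
  B2 def {g} use ∅
  B3 def {g,p} use ∅
  B4 def {j,p} use ∅
  B5 def {g,j,p} use {j}

Liveness:
  live B0: ∅→{j}
  live B1: {j}→{j}
  live B2: {j}→{j}
  live B3: {j}→{j}
  live B4: ∅→{j}
  live B5: {j}→∅

Conflict graph:
  g — {j,p}
  j — {g,p,y}
  p — {g,j}
  y — {j}

N(y) = ["j"]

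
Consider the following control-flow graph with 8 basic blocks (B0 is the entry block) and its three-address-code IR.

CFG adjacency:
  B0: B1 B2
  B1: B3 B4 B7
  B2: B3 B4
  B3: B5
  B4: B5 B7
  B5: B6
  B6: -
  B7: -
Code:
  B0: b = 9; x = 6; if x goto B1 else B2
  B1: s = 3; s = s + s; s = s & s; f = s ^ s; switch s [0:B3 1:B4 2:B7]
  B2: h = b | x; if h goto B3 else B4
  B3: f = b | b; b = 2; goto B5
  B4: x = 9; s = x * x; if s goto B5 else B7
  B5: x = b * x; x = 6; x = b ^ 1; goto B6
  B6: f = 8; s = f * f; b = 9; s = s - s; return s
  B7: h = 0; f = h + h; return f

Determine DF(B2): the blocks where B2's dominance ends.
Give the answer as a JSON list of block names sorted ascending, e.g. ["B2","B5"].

Answer: ["B3", "B4"]

Working:
idom tree: B1←B0 B2←B0 B3←B0 B4←B0 B5←B0 B6←B5 B7←B0
Join-block Dom:
  B3: preds {B1,B2}: {B0,B1} ∩ {B0,B2} = {B0}; idom=B0
  B4: preds {B1,B2}: {B0,B1} ∩ {B0,B2} = {B0}; idom=B0
  B5: preds {B3,B4}: {B0,B3} ∩ {B0,B4} = {B0}; idom=B0
  B7: preds {B1,B4}: {B0,B1} ∩ {B0,B4} = {B0}; idom=B0

Frontier:
  join B3 pred B1: B1 stop@B0
  join B3 pred B2: B2 stop@B0
  join B4 pred B1: B1 stop@B0
  join B4 pred B2: B2 stop@B0
  join B5 pred B3: B3 stop@B0
  join B5 pred B4: B4 stop@B0
  join B7 pred B1: B1 stop@B0
  join B7 pred B4: B4 stop@B0
  B0: DF=∅
  B1: DF={B3,B4,B7}
  B2: DF={B3,B4}
  B3: DF={B5}
  B4: DF={B5,B7}
  B5: DF=∅
  B6: DF=∅
  B7: DF=∅

DF(B2) = ["B3", "B4"]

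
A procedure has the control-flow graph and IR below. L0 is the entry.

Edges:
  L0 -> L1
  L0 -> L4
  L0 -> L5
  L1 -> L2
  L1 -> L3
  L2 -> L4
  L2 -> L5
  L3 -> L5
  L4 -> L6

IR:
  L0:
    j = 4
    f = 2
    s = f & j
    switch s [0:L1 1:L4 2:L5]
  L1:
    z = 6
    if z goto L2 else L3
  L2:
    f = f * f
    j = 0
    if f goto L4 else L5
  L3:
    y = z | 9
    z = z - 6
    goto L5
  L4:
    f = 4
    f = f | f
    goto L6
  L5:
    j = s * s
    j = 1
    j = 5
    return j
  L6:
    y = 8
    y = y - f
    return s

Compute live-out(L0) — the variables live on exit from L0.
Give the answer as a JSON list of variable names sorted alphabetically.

def/use:
  L0: {f,j,s} / ∅
  L1: {z} / ∅
  L2: {f,j} / {f}
  L3: {y,z} / {z}
  L4: {f} / ∅
  L5: {j} / {s}
  L6: {y} / {f,s}

Liveness:
  L0: in=∅ out={f,s}
  L1: in={f,s} out={f,s,z}
  L2: in={f,s} out={s}
  L3: in={s,z} out={s}
  L4: in={s} out={f,s}
  L5: in={s} out=∅
  L6: in={f,s} out=∅

live-out(L0) = ["f", "s"]

Answer: ["f", "s"]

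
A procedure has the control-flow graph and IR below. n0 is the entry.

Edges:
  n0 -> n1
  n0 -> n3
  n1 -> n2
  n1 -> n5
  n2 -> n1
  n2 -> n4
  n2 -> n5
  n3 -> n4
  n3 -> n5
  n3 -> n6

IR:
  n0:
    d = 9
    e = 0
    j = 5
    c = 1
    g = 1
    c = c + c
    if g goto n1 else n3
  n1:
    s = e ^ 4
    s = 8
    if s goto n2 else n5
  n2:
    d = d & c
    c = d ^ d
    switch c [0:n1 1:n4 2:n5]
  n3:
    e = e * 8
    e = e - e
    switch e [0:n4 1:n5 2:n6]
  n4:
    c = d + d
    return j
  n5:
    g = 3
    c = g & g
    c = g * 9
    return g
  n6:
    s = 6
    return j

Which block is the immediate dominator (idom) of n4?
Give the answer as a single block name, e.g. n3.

idom tree: n1←n0 n2←n1 n3←n0 n4←n0 n5←n0 n6←n3
Dom at joins:
  n1: preds {n0,n2}: {n0} ∩ {n0,n1,n2} = {n0}; idom=n0
  n4: preds {n2,n3}: {n0,n1,n2} ∩ {n0,n3} = {n0}; idom=n0
  n5: preds {n1,n2,n3}: {n0,n1} ∩ {n0,n1,n2} ∩ {n0,n3} = {n0}; idom=n0

idom(n4) = n0

Answer: n0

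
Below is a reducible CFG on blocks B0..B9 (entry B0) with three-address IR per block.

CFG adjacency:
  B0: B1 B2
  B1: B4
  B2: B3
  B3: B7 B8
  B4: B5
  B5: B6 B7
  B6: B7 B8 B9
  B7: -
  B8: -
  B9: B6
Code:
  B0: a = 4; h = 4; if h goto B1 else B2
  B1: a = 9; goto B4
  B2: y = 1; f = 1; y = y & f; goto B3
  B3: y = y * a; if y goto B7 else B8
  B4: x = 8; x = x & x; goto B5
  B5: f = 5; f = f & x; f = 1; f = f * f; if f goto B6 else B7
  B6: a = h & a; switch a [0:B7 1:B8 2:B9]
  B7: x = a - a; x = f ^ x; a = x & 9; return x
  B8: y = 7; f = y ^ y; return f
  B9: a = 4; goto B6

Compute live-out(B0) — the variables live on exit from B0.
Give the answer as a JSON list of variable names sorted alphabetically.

Answer: ["a", "h"]

Analysis:
Per-block:
  B0: {a,h} / ∅
  B1: {a} / ∅
  B2: {f,y} / ∅
  B3: {y} / {a,y}
  B4: {x} / ∅
  B5: {f} / {x}
  B6: {a} / {a,h}
  B7: {a,x} / {a,f}
  B8: {f,y} / ∅
  B9: {a} / ∅

Liveness:
  live B0: ∅→{a,h}
  live B1: {h}→{a,h}
  live B2: {a}→{a,f,y}
  live B3: {a,f,y}→{a,f}
  live B4: {a,h}→{a,h,x}
  live B5: {a,h,x}→{a,f,h}
  live B6: {a,f,h}→{a,f,h}
  live B7: {a,f}→∅
  live B8: ∅→∅
  live B9: {f,h}→{a,f,h}

live-out(B0) = ["a", "h"]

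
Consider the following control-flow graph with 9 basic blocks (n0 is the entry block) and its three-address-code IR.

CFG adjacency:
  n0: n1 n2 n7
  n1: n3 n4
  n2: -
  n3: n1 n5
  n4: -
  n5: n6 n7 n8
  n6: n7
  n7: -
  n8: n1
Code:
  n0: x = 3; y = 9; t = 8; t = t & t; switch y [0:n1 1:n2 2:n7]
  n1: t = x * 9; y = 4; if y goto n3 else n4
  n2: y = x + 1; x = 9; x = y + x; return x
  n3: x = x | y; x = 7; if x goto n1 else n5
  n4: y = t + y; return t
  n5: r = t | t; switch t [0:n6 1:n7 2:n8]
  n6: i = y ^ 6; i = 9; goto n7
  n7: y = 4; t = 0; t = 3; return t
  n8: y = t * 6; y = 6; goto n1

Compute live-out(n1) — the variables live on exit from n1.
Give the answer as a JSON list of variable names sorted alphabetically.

def/use:
  n0 def {t,x,y} use ∅
  n1 def {t,y} use {x}
  n2 def {x,y} use {x}
  n3 def {x} use {x,y}
  n4 def {y} use {t,y}
  n5 def {r} use {t}
  n6 def {i} use {y}
  n7 def {t,y} use ∅
  n8 def {y} use {t}

Backward fixpoint:
  live n0: ∅→{x}
  live n1: {x}→{t,x,y}
  live n2: {x}→∅
  live n3: {t,x,y}→{t,x,y}
  live n4: {t,y}→∅
  live n5: {t,x,y}→{t,x,y}
  live n6: {y}→∅
  live n7: ∅→∅
  live n8: {t,x}→{x}

live-out(n1) = ["t", "x", "y"]

Answer: ["t", "x", "y"]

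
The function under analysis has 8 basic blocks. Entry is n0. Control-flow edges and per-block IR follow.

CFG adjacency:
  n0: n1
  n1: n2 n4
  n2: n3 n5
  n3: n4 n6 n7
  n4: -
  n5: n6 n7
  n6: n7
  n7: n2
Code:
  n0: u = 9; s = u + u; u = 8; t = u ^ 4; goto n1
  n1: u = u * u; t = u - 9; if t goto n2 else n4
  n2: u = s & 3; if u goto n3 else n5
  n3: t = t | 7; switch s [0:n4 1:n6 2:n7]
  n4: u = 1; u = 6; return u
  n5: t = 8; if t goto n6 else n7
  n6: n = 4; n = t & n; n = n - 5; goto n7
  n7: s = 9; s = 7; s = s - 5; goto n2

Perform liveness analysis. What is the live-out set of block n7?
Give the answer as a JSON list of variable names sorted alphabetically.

Block summaries:
  n0: {s,t,u} / ∅
  n1: {t,u} / {u}
  n2: {u} / {s}
  n3: {t} / {s,t}
  n4: {u} / ∅
  n5: {t} / ∅
  n6: {n} / {t}
  n7: {s} / ∅

Liveness:
  n0 li=∅ lo={s,u}
  n1 li={s,u} lo={s,t}
  n2 li={s,t} lo={s,t}
  n3 li={s,t} lo={t}
  n4 li=∅ lo=∅
  n5 li=∅ lo={t}
  n6 li={t} lo={t}
  n7 li={t} lo={s,t}

live-out(n7) = ["s", "t"]

Answer: ["s", "t"]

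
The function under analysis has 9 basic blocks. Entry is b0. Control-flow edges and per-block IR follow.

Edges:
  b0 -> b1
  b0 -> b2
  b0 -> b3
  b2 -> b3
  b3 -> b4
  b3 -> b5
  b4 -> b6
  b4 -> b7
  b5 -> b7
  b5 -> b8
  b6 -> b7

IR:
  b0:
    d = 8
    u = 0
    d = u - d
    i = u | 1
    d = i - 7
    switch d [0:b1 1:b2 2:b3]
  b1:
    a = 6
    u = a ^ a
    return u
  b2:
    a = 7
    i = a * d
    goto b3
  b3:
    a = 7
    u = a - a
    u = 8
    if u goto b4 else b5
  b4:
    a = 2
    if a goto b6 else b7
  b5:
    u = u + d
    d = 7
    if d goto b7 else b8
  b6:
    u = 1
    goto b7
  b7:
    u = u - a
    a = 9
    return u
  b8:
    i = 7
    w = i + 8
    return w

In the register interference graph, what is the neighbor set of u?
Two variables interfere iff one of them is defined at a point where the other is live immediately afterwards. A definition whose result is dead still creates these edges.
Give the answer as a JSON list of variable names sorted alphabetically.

Block summaries:
  b0: def={d,i,u} ue=∅
  b1: def={a,u} ue=∅
  b2: def={a,i} ue={d}
  b3: def={a,u} ue=∅
  b4: def={a} ue=∅
  b5: def={d,u} ue={d,u}
  b6: def={u} ue=∅
  b7: def={a,u} ue={a,u}
  b8: def={i,w} ue=∅

Live sets:
  b0: in=∅ out={d}
  b1: in=∅ out=∅
  b2: in={d} out={d}
  b3: in={d} out={a,d,u}
  b4: in={u} out={a,u}
  b5: in={a,d,u} out={a,u}
  b6: in={a} out={a,u}
  b7: in={a,u} out=∅
  b8: in=∅ out=∅

Interference:
  a: {d,u}
  d: {a,i,u}
  i: {d}
  u: {a,d}
  w: ∅

N(u) = ["a", "d"]

Answer: ["a", "d"]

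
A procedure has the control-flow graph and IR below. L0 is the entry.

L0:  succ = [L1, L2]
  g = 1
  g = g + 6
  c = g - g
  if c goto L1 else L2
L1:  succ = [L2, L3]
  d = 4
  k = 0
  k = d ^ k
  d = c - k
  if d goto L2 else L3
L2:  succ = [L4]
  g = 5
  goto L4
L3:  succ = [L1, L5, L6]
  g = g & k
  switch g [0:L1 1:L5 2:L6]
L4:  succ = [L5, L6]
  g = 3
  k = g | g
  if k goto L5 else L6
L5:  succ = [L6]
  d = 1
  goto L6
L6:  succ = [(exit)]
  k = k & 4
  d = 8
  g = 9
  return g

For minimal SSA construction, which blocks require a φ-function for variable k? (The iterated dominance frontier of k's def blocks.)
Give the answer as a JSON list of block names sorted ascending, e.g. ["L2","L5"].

Answer: ["L1", "L2", "L5", "L6"]

Derivation:
idom tree: L1←L0 L2←L0 L3←L1 L4←L2 L5←L0 L6←L0
Join-block Dom:
  L1: preds {L0,L3}: {L0} ∩ {L0,L1,L3} = {L0}; idom=L0
  L2: preds {L0,L1}: {L0} ∩ {L0,L1} = {L0}; idom=L0
  L5: preds {L3,L4}: {L0,L1,L3} ∩ {L0,L2,L4} = {L0}; idom=L0
  L6: preds {L3,L4,L5}: {L0,L1,L3} ∩ {L0,L2,L4} ∩ {L0,L5} = {L0}; idom=L0

DF derivation:
  join L1 pred L0: · stop@L0
  join L1 pred L3: L3→L1 stop@L0
  join L2 pred L0: · stop@L0
  join L2 pred L1: L1 stop@L0
  join L5 pred L3: L3→L1 stop@L0
  join L5 pred L4: L4→L2 stop@L0
  join L6 pred L3: L3→L1 stop@L0
  join L6 pred L4: L4→L2 stop@L0
  join L6 pred L5: L5 stop@L0
  L0: DF=∅
  L1: DF={L1,L2,L5,L6}
  L2: DF={L5,L6}
  L3: DF={L1,L5,L6}
  L4: DF={L5,L6}
  L5: DF={L6}
  L6: DF=∅

φ for k: defs {L1,L4,L6}
  DF⁺ = {L1,L2,L5,L6}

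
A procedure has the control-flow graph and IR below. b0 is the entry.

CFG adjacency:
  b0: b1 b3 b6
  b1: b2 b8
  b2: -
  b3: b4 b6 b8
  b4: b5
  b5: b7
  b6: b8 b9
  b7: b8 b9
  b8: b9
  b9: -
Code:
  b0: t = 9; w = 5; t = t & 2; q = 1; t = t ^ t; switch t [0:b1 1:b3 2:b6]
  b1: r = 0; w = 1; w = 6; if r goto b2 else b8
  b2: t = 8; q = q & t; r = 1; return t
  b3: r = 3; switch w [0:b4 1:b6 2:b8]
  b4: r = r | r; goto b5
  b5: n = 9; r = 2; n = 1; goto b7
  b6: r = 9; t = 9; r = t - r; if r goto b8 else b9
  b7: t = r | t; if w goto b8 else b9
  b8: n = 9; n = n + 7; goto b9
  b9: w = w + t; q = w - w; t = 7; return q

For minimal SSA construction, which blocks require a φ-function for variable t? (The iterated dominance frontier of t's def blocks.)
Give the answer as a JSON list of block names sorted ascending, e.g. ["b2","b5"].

Answer: ["b8", "b9"]

Working:
idom tree: b1←b0 b2←b1 b3←b0 b4←b3 b5←b4 b6←b0 b7←b5 b8←b0 b9←b0
Join-block Dom:
  b6: preds {b0,b3}: {b0} ∩ {b0,b3} = {b0}; idom=b0
  b8: preds {b1,b3,b6,b7}: {b0,b1} ∩ {b0,b3} ∩ {b0,b6} ∩ {b0,b3,b4,b5,b7} = {b0}; idom=b0
  b9: preds {b6,b7,b8}: {b0,b6} ∩ {b0,b3,b4,b5,b7} ∩ {b0,b8} = {b0}; idom=b0

Frontier:
  join b6 pred b0: · stop@b0
  join b6 pred b3: b3 stop@b0
  join b8 pred b1: b1 stop@b0
  join b8 pred b3: b3 stop@b0
  join b8 pred b6: b6 stop@b0
  join b8 pred b7: b7→b5→b4→b3 stop@b0
  join b9 pred b6: b6 stop@b0
  join b9 pred b7: b7→b5→b4→b3 stop@b0
  join b9 pred b8: b8 stop@b0
  b0: DF=∅
  b1: DF={b8}
  b2: DF=∅
  b3: DF={b6,b8,b9}
  b4: DF={b8,b9}
  b5: DF={b8,b9}
  b6: DF={b8,b9}
  b7: DF={b8,b9}
  b8: DF={b9}
  b9: DF=∅

φ for t: defs {b0,b2,b6,b7,b9}
  DF⁺ = {b8,b9}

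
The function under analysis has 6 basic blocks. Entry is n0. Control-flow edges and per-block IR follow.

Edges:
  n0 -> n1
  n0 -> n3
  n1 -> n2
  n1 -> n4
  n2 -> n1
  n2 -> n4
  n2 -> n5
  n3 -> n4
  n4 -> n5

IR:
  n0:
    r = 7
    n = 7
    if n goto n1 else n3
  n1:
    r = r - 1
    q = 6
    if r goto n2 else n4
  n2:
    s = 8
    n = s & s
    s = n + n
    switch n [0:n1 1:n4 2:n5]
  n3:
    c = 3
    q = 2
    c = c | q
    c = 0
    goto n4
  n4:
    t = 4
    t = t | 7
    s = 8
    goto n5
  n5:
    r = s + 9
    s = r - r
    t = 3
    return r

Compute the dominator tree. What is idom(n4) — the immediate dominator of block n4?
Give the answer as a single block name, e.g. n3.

Answer: n0

Analysis:
idom tree: n1←n0 n2←n1 n3←n0 n4←n0 n5←n0
Dom∩ at merges:
  n1: preds {n0,n2}: {n0} ∩ {n0,n1,n2} = {n0}; idom=n0
  n4: preds {n1,n2,n3}: {n0,n1} ∩ {n0,n1,n2} ∩ {n0,n3} = {n0}; idom=n0
  n5: preds {n2,n4}: {n0,n1,n2} ∩ {n0,n4} = {n0}; idom=n0

idom(n4) = n0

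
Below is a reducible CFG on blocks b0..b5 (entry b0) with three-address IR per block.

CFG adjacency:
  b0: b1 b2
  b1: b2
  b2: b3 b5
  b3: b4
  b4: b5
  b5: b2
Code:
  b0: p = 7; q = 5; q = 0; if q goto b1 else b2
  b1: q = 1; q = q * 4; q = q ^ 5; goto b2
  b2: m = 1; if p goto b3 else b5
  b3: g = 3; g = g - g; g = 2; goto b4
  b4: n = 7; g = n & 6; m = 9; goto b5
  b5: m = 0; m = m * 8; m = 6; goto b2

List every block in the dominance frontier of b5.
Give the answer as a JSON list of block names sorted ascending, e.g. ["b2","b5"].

idom tree: b1←b0 b2←b0 b3←b2 b4←b3 b5←b2
Join-block Dom:
  b2: preds {b0,b1,b5}: {b0} ∩ {b0,b1} ∩ {b0,b2,b5} = {b0}; idom=b0
  b5: preds {b2,b4}: {b0,b2} ∩ {b0,b2,b3,b4} = {b0,b2}; idom=b2

DF walk-up:
  join b2 pred b0: · stop@b0
  join b2 pred b1: b1 stop@b0
  join b2 pred b5: b5→b2 stop@b0
  join b5 pred b2: · stop@b2
  join b5 pred b4: b4→b3 stop@b2
  b0: DF=∅
  b1: DF={b2}
  b2: DF={b2}
  b3: DF={b5}
  b4: DF={b5}
  b5: DF={b2}

DF(b5) = ["b2"]

Answer: ["b2"]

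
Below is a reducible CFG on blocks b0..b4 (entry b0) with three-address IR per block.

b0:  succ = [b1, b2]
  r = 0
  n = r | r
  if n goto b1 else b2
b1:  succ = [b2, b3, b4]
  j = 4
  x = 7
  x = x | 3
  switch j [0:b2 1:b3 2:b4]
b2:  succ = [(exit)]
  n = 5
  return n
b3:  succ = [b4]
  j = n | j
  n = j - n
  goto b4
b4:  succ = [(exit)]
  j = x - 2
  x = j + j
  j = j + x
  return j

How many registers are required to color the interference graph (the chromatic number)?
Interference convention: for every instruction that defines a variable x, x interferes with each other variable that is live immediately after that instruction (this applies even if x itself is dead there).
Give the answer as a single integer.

def/use:
  b0: {n,r} / ∅
  b1: {j,x} / ∅
  b2: {n} / ∅
  b3: {j,n} / {j,n}
  b4: {j,x} / {x}

Live sets:
  live b0: ∅→{n}
  live b1: {n}→{j,n,x}
  live b2: ∅→∅
  live b3: {j,n,x}→{x}
  live b4: {x}→∅

Conflict graph:
  j — {n,x}
  n — {j,x}
  r — ∅
  x — {j,n}

Registers:
  {j,n,x} pairwise interfere (3-clique) ⇒ χ ≥ 3
  3-colouring: r0={j,r}  r1={n}  r2={x}
  χ = 3

Answer: 3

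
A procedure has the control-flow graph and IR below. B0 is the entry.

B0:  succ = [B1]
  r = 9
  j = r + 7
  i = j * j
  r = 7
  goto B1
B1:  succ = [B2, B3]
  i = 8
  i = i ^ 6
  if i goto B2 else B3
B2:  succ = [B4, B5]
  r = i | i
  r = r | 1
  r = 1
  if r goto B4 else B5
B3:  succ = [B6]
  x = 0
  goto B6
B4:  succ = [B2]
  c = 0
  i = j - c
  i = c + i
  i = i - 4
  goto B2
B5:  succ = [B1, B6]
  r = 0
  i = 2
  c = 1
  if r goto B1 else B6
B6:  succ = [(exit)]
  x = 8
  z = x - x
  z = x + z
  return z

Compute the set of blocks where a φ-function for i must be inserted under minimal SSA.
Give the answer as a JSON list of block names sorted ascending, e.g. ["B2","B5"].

idom tree: B1←B0 B2←B1 B3←B1 B4←B2 B5←B2 B6←B1
Join-block Dom:
  B1: preds {B0,B5}: {B0} ∩ {B0,B1,B2,B5} = {B0}; idom=B0
  B2: preds {B1,B4}: {B0,B1} ∩ {B0,B1,B2,B4} = {B0,B1}; idom=B1
  B6: preds {B3,B5}: {B0,B1,B3} ∩ {B0,B1,B2,B5} = {B0,B1}; idom=B1

DF derivation:
  join B1 pred B0: · stop@B0
  join B1 pred B5: B5→B2→B1 stop@B0
  join B2 pred B1: · stop@B1
  join B2 pred B4: B4→B2 stop@B1
  join B6 pred B3: B3 stop@B1
  join B6 pred B5: B5→B2 stop@B1
  B0: DF=∅
  B1: DF={B1}
  B2: DF={B1,B2,B6}
  B3: DF={B6}
  B4: DF={B2}
  B5: DF={B1,B6}
  B6: DF=∅

φ for i: defs {B0,B1,B4,B5}
  DF⁺ = {B1,B2,B6}

Answer: ["B1", "B2", "B6"]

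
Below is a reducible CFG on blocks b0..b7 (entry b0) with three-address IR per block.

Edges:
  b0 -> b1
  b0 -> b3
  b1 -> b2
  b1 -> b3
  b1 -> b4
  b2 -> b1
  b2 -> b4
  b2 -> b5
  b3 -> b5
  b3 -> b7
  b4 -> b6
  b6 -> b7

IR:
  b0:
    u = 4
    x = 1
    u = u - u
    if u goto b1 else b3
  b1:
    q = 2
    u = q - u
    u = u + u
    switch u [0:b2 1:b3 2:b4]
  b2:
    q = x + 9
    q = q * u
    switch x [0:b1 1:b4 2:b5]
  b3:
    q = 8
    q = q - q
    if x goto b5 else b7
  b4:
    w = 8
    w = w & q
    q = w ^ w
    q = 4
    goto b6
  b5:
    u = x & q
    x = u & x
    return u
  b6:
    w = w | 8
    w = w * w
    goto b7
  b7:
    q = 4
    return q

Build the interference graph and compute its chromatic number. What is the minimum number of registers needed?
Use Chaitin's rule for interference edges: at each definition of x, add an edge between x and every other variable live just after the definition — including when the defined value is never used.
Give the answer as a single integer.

Answer: 3

Analysis:
Per-block:
  b0 def {u,x} use ∅
  b1 def {q,u} use {u}
  b2 def {q} use {u,x}
  b3 def {q} use {x}
  b4 def {q,w} use {q}
  b5 def {u,x} use {q,x}
  b6 def {w} use {w}
  b7 def {q} use ∅

Backward fixpoint:
  b0: in=∅ out={u,x}
  b1: in={u,x} out={q,u,x}
  b2: in={u,x} out={q,u,x}
  b3: in={x} out={q,x}
  b4: in={q} out={w}
  b5: in={q,x} out=∅
  b6: in={w} out=∅
  b7: in=∅ out=∅

Interference:
  q: {u,w,x}
  u: {q,x}
  w: {q}
  x: {q,u}

Registers:
  clique {q,u,x} ⇒ need ≥ 3
  3-colouring: R0={q}  R1={u,w}  R2={x}
  χ = 3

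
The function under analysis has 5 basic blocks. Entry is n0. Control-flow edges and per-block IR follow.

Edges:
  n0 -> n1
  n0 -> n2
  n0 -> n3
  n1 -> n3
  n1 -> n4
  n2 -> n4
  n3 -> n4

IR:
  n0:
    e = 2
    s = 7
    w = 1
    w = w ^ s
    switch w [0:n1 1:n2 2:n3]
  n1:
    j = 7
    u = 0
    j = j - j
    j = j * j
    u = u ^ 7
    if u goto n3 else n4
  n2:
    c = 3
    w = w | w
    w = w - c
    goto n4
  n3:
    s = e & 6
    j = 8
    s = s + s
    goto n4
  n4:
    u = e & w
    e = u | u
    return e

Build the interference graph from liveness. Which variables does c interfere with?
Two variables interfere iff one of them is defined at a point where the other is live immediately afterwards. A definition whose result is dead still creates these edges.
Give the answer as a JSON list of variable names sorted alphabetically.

Answer: ["e", "w"]

Derivation:
Block summaries:
  n0: {e,s,w} / ∅
  n1: {j,u} / ∅
  n2: {c,w} / {w}
  n3: {j,s} / {e}
  n4: {e,u} / {e,w}

Liveness:
  n0 li=∅ lo={e,w}
  n1 li={e,w} lo={e,w}
  n2 li={e,w} lo={e,w}
  n3 li={e,w} lo={e,w}
  n4 li={e,w} lo=∅

Interference:
  c — {e,w}
  e — {c,j,s,u,w}
  j — {e,s,u,w}
  s — {e,j,w}
  u — {e,j,w}
  w — {c,e,j,s,u}

N(c) = ["e", "w"]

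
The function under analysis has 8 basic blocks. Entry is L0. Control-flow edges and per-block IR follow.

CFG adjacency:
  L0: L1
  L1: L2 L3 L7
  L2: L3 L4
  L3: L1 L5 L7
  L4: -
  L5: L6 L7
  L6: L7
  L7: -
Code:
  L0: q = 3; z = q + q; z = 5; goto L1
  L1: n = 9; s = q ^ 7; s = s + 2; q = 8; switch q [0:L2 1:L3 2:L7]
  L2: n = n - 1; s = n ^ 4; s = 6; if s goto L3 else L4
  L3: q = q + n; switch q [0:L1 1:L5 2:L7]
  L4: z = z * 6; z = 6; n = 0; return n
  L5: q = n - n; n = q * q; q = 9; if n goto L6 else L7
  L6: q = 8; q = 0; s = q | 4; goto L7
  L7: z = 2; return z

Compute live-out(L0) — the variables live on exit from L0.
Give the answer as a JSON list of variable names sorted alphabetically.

Per-block:
  L0: def={q,z} ue=∅
  L1: def={n,q,s} ue={q}
  L2: def={n,s} ue={n}
  L3: def={q} ue={n,q}
  L4: def={n,z} ue={z}
  L5: def={n,q} ue={n}
  L6: def={q,s} ue=∅
  L7: def={z} ue=∅

Backward fixpoint:
  L0 li=∅ lo={q,z}
  L1 li={q,z} lo={n,q,z}
  L2 li={n,q,z} lo={n,q,z}
  L3 li={n,q,z} lo={n,q,z}
  L4 li={z} lo=∅
  L5 li={n} lo=∅
  L6 li=∅ lo=∅
  L7 li=∅ lo=∅

live-out(L0) = ["q", "z"]

Answer: ["q", "z"]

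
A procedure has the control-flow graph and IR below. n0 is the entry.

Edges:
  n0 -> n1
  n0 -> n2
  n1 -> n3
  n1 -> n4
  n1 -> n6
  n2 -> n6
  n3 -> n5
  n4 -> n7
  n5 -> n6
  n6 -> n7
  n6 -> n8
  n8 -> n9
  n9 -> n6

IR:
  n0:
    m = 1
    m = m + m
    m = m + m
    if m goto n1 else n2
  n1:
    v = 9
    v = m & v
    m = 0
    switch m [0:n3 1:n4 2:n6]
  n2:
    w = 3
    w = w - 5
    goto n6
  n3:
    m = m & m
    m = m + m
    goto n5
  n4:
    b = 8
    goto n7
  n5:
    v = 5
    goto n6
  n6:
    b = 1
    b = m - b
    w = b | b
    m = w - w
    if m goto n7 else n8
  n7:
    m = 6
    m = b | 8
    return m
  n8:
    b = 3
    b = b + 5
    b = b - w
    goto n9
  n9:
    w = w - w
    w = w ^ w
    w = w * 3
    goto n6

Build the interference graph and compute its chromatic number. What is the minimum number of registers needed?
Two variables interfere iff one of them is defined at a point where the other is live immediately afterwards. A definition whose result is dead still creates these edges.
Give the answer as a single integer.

Per-block:
  n0 def {m} use ∅
  n1 def {m,v} use {m}
  n2 def {w} use ∅
  n3 def {m} use {m}
  n4 def {b} use ∅
  n5 def {v} use ∅
  n6 def {b,m,w} use {m}
  n7 def {m} use {b}
  n8 def {b} use {w}
  n9 def {w} use {w}

Live sets:
  n0 li=∅ lo={m}
  n1 li={m} lo={m}
  n2 li={m} lo={m}
  n3 li={m} lo={m}
  n4 li=∅ lo={b}
  n5 li={m} lo={m}
  n6 li={m} lo={b,m,w}
  n7 li={b} lo=∅
  n8 li={m,w} lo={m,w}
  n9 li={m,w} lo={m}

Interfere edges:
  b: {m,w}
  m: {b,v,w}
  v: {m}
  w: {b,m}

Colouring:
  {b,m,w} pairwise interfere (3-clique) ⇒ χ ≥ 3
  3-colouring: c0={m}  c1={b,v}  c2={w}
  χ = 3

Answer: 3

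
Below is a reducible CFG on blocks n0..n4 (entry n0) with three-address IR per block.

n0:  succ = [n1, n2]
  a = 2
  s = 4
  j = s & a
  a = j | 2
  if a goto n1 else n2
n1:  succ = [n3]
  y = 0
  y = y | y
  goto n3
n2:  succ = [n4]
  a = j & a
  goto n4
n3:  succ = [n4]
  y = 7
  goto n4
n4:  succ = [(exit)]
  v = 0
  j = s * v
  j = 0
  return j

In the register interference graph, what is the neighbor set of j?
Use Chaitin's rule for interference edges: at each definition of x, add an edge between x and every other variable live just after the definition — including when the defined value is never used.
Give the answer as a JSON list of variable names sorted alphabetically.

Block summaries:
  n0 def {a,j,s} use ∅
  n1 def {y} use ∅
  n2 def {a} use {a,j}
  n3 def {y} use ∅
  n4 def {j,v} use {s}

Backward fixpoint:
  n0 li=∅ lo={a,j,s}
  n1 li={s} lo={s}
  n2 li={a,j,s} lo={s}
  n3 li={s} lo={s}
  n4 li={s} lo=∅

Interference:
  a — {j,s}
  j — {a,s}
  s — {a,j,v,y}
  v — {s}
  y — {s}

N(j) = ["a", "s"]

Answer: ["a", "s"]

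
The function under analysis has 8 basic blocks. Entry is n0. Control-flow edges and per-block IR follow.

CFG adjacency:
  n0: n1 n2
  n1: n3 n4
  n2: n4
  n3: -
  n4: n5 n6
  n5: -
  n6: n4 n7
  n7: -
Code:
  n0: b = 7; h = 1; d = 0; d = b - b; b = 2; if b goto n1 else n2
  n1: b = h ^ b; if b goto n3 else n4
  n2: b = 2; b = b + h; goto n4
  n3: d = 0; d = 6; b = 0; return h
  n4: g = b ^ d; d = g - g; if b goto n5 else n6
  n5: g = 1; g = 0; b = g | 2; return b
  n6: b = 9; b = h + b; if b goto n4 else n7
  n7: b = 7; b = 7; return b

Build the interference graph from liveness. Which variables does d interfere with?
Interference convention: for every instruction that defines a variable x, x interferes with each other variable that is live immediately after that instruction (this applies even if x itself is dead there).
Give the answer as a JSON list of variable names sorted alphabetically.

Answer: ["b", "h"]

Derivation:
Block summaries:
  n0: def={b,d,h} ue=∅
  n1: def={b} ue={b,h}
  n2: def={b} ue={h}
  n3: def={b,d} ue={h}
  n4: def={d,g} ue={b,d}
  n5: def={b,g} ue=∅
  n6: def={b} ue={h}
  n7: def={b} ue=∅

Liveness:
  live n0: ∅→{b,d,h}
  live n1: {b,d,h}→{b,d,h}
  live n2: {d,h}→{b,d,h}
  live n3: {h}→∅
  live n4: {b,d,h}→{d,h}
  live n5: ∅→∅
  live n6: {d,h}→{b,d,h}
  live n7: ∅→∅

Interfere edges:
  b — {d,g,h}
  d — {b,h}
  g — {b,h}
  h — {b,d,g}

N(d) = ["b", "h"]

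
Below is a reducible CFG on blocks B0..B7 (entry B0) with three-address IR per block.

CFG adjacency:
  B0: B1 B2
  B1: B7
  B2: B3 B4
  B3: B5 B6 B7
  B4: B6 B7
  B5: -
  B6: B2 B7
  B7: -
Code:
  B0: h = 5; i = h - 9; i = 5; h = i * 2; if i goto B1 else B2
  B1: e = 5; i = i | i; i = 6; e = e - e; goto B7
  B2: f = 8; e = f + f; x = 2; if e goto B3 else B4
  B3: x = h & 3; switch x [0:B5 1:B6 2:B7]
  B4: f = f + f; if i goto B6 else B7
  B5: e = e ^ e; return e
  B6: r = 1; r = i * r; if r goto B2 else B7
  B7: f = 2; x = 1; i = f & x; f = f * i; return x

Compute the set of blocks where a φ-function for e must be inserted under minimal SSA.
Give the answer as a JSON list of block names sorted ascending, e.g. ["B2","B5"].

Answer: ["B2", "B7"]

Analysis:
idom tree: B1←B0 B2←B0 B3←B2 B4←B2 B5←B3 B6←B2 B7←B0
Join-block Dom:
  B2: preds {B0,B6}: {B0} ∩ {B0,B2,B6} = {B0}; idom=B0
  B6: preds {B3,B4}: {B0,B2,B3} ∩ {B0,B2,B4} = {B0,B2}; idom=B2
  B7: preds {B1,B3,B4,B6}: {B0,B1} ∩ {B0,B2,B3} ∩ {B0,B2,B4} ∩ {B0,B2,B6} = {B0}; idom=B0

Frontier:
  join B2 pred B0: · stop@B0
  join B2 pred B6: B6→B2 stop@B0
  join B6 pred B3: B3 stop@B2
  join B6 pred B4: B4 stop@B2
  join B7 pred B1: B1 stop@B0
  join B7 pred B3: B3→B2 stop@B0
  join B7 pred B4: B4→B2 stop@B0
  join B7 pred B6: B6→B2 stop@B0
  B0: DF=∅
  B1: DF={B7}
  B2: DF={B2,B7}
  B3: DF={B6,B7}
  B4: DF={B6,B7}
  B5: DF=∅
  B6: DF={B2,B7}
  B7: DF=∅

φ for e: defs {B1,B2,B5}
  DF⁺ = {B2,B7}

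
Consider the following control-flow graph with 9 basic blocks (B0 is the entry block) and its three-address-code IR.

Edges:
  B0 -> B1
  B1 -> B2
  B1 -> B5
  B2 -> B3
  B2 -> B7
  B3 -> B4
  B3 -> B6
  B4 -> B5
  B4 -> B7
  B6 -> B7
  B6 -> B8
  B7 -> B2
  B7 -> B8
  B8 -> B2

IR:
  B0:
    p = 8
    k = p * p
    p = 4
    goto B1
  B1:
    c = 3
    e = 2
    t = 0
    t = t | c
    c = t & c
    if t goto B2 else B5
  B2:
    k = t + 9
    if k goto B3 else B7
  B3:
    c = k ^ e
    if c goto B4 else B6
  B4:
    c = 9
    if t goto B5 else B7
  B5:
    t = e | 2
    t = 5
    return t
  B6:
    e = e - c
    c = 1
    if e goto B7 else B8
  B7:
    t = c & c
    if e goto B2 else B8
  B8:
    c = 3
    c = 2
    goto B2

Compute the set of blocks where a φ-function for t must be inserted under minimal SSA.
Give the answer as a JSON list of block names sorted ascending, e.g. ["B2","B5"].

idom tree: B1←B0 B2←B1 B3←B2 B4←B3 B5←B1 B6←B3 B7←B2 B8←B2
Join-block Dom:
  B2: preds {B1,B7,B8}: {B0,B1} ∩ {B0,B1,B2,B7} ∩ {B0,B1,B2,B8} = {B0,B1}; idom=B1
  B5: preds {B1,B4}: {B0,B1} ∩ {B0,B1,B2,B3,B4} = {B0,B1}; idom=B1
  B7: preds {B2,B4,B6}: {B0,B1,B2} ∩ {B0,B1,B2,B3,B4} ∩ {B0,B1,B2,B3,B6} = {B0,B1,B2}; idom=B2
  B8: preds {B6,B7}: {B0,B1,B2,B3,B6} ∩ {B0,B1,B2,B7} = {B0,B1,B2}; idom=B2

DF walk-up:
  B2←B1: walk · to B1
  B2←B7: walk B7→B2 to B1
  B2←B8: walk B8→B2 to B1
  B5←B1: walk · to B1
  B5←B4: walk B4→B3→B2 to B1
  B7←B2: walk · to B2
  B7←B4: walk B4→B3 to B2
  B7←B6: walk B6→B3 to B2
  B8←B6: walk B6→B3 to B2
  B8←B7: walk B7 to B2
  DF(B0)=∅
  DF(B1)=∅
  DF(B2)={B2,B5}
  DF(B3)={B5,B7,B8}
  DF(B4)={B5,B7}
  DF(B5)=∅
  DF(B6)={B7,B8}
  DF(B7)={B2,B8}
  DF(B8)={B2}

φ for t: defs {B1,B5,B7}
  DF⁺ = {B2,B5,B8}

Answer: ["B2", "B5", "B8"]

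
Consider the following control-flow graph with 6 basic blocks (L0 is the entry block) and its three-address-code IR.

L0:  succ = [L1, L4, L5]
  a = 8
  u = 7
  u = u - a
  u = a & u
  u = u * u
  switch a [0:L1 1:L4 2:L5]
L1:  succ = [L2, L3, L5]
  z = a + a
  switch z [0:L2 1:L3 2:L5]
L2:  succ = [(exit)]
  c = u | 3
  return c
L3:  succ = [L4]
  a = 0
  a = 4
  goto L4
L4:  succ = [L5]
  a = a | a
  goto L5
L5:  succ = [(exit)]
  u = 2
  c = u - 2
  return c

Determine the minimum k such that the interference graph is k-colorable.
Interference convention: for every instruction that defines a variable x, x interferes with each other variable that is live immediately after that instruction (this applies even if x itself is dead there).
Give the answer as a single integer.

Answer: 2

Derivation:
Per-block:
  L0 def {a,u} use ∅
  L1 def {z} use {a}
  L2 def {c} use {u}
  L3 def {a} use ∅
  L4 def {a} use {a}
  L5 def {c,u} use ∅

Liveness:
  live L0: ∅→{a,u}
  live L1: {a,u}→{u}
  live L2: {u}→∅
  live L3: ∅→{a}
  live L4: {a}→∅
  live L5: ∅→∅

Interference:
  a↔{u}
  c↔∅
  u↔{a,z}
  z↔{u}

Registers:
  lower bound: {a,u} mutually conflict ⇒ χ ≥ 2
  2-colouring: r0={c,u}  r1={a,z}
  χ = 2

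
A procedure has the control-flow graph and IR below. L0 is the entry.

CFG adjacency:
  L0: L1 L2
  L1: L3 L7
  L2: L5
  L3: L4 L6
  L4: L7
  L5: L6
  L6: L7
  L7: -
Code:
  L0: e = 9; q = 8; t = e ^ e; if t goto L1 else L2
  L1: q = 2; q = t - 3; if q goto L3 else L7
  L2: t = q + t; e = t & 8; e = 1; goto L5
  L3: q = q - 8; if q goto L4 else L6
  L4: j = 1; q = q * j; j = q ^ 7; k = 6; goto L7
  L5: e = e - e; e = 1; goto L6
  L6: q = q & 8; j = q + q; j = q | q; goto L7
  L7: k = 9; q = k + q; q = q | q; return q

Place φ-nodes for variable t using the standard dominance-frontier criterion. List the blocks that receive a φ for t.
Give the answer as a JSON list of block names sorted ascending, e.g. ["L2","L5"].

Answer: ["L6", "L7"]

Analysis:
idom tree: L1←L0 L2←L0 L3←L1 L4←L3 L5←L2 L6←L0 L7←L0
Dom at joins:
  L6: preds {L3,L5}: {L0,L1,L3} ∩ {L0,L2,L5} = {L0}; idom=L0
  L7: preds {L1,L4,L6}: {L0,L1} ∩ {L0,L1,L3,L4} ∩ {L0,L6} = {L0}; idom=L0

DF derivation:
  L6←L3: walk L3→L1 to L0
  L6←L5: walk L5→L2 to L0
  L7←L1: walk L1 to L0
  L7←L4: walk L4→L3→L1 to L0
  L7←L6: walk L6 to L0
  L0 → ∅
  L1 → {L6,L7}
  L2 → {L6}
  L3 → {L6,L7}
  L4 → {L7}
  L5 → {L6}
  L6 → {L7}
  L7 → ∅

φ for t: defs {L0,L2}
  DF⁺ = {L6,L7}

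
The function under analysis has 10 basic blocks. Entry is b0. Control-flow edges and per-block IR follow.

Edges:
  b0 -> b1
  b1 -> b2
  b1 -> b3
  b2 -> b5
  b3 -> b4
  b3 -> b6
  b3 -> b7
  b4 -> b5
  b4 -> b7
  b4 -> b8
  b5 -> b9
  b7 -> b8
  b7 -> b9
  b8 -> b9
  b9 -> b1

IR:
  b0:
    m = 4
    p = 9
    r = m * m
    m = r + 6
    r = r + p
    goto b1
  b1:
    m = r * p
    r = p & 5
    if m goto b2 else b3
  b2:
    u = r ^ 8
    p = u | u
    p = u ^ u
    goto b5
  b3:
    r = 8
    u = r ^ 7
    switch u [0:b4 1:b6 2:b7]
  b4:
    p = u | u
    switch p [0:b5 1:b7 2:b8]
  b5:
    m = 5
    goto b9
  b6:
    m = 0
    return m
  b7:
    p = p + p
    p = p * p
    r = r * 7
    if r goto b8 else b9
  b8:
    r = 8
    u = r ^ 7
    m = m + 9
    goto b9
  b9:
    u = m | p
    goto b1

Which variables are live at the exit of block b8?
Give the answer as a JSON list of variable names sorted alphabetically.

Answer: ["m", "p", "r"]

Derivation:
Block summaries:
  b0: def={m,p,r} ue=∅
  b1: def={m,r} ue={p,r}
  b2: def={p,u} ue={r}
  b3: def={r,u} ue=∅
  b4: def={p} ue={u}
  b5: def={m} ue=∅
  b6: def={m} ue=∅
  b7: def={p,r} ue={p,r}
  b8: def={m,r,u} ue={m}
  b9: def={u} ue={m,p}

Backward fixpoint:
  live b0: ∅→{p,r}
  live b1: {p,r}→{m,p,r}
  live b2: {r}→{p,r}
  live b3: {m,p}→{m,p,r,u}
  live b4: {m,r,u}→{m,p,r}
  live b5: {p,r}→{m,p,r}
  live b6: ∅→∅
  live b7: {m,p,r}→{m,p,r}
  live b8: {m,p}→{m,p,r}
  live b9: {m,p,r}→{p,r}

live-out(b8) = ["m", "p", "r"]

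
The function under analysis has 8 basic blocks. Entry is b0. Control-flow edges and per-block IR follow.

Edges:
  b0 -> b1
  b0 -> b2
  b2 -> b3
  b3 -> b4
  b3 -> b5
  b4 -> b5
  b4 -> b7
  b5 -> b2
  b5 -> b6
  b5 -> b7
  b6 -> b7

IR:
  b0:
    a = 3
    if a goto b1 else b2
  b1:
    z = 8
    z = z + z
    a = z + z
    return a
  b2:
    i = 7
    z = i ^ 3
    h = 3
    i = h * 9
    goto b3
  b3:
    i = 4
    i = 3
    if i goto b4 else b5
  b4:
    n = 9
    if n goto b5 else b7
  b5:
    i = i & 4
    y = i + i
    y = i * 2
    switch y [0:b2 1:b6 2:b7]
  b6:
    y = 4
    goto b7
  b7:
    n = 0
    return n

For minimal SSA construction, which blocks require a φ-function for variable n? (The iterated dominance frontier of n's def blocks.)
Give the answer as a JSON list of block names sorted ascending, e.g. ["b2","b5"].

idom tree: b1←b0 b2←b0 b3←b2 b4←b3 b5←b3 b6←b5 b7←b3
Dom∩ at merges:
  b2: preds {b0,b5}: {b0} ∩ {b0,b2,b3,b5} = {b0}; idom=b0
  b5: preds {b3,b4}: {b0,b2,b3} ∩ {b0,b2,b3,b4} = {b0,b2,b3}; idom=b3
  b7: preds {b4,b5,b6}: {b0,b2,b3,b4} ∩ {b0,b2,b3,b5} ∩ {b0,b2,b3,b5,b6} = {b0,b2,b3}; idom=b3

Frontier:
  join b2 pred b0: · stop@b0
  join b2 pred b5: b5→b3→b2 stop@b0
  join b5 pred b3: · stop@b3
  join b5 pred b4: b4 stop@b3
  join b7 pred b4: b4 stop@b3
  join b7 pred b5: b5 stop@b3
  join b7 pred b6: b6→b5 stop@b3
  b0 → ∅
  b1 → ∅
  b2 → {b2}
  b3 → {b2}
  b4 → {b5,b7}
  b5 → {b2,b7}
  b6 → {b7}
  b7 → ∅

φ for n: defs {b4,b7}
  DF⁺ = {b2,b5,b7}

Answer: ["b2", "b5", "b7"]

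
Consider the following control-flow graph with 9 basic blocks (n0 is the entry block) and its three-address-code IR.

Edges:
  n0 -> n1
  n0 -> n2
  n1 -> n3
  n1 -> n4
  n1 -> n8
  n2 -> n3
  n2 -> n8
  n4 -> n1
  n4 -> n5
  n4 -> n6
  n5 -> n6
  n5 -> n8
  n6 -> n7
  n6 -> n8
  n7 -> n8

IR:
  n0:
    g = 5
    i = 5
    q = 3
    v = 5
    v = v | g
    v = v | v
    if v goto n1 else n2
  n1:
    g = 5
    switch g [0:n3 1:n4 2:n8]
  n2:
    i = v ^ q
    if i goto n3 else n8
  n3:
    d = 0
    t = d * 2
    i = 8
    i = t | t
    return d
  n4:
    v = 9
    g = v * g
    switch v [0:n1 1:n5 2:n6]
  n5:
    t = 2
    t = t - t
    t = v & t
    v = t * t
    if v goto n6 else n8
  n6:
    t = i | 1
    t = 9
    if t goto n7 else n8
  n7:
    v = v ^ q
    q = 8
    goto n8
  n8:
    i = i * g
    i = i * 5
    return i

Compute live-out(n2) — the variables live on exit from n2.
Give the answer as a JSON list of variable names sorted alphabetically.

Answer: ["g", "i"]

Analysis:
Per-block:
  n0 def {g,i,q,v} use ∅
  n1 def {g} use ∅
  n2 def {i} use {q,v}
  n3 def {d,i,t} use ∅
  n4 def {g,v} use {g}
  n5 def {t,v} use {v}
  n6 def {t} use {i}
  n7 def {q,v} use {q,v}
  n8 def {i} use {g,i}

Liveness:
  live n0: ∅→{g,i,q,v}
  live n1: {i,q}→{g,i,q}
  live n2: {g,q,v}→{g,i}
  live n3: ∅→∅
  live n4: {g,i,q}→{g,i,q,v}
  live n5: {g,i,q,v}→{g,i,q,v}
  live n6: {g,i,q,v}→{g,i,q,v}
  live n7: {g,i,q,v}→{g,i}
  live n8: {g,i}→∅

live-out(n2) = ["g", "i"]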